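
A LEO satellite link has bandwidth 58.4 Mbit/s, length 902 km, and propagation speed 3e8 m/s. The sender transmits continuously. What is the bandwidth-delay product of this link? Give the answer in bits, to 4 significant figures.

Propagation delay = 902000 / 300000000 = 0.00300667 s.
BDP = R × t_prop = 58400000 × 0.00300667 = 175589 bits.

175600 bits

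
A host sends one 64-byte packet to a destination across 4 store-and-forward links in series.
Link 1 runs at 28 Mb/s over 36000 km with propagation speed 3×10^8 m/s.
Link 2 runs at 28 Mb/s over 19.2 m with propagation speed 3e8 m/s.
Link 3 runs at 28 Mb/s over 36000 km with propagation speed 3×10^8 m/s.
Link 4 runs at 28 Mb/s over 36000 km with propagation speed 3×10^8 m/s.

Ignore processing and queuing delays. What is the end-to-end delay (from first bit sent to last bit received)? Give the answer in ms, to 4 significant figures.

360.1 ms

L = 64 × 8 = 512 bits.
Transmission delay per hop = L/R = 512/28000000 = 0.0182857 ms; 4 hops → 0.0731429 ms.
Propagation delays (d/s per hop): 120, 6.4e-05, 120, 120 ms; sum = 360 ms.
End-to-end = 360.1 ms.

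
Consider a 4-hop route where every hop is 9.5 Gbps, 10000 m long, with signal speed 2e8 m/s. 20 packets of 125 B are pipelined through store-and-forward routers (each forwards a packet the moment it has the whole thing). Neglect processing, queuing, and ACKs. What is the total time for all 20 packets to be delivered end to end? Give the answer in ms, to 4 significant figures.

0.2024 ms

Per-hop transmission t_tx = L/R = 1000/9500000000 = 0.000105263 ms.
Per-hop propagation t_prop = 10000/200000000 = 0.05 ms.
Pipeline fill: first packet needs 4·t_tx to clear all hops; remaining 19 packets each add one t_tx.
Total = (4+20-1)·t_tx + 4·t_prop = 23·0.000105263 + 4·0.05 = 0.2024 ms.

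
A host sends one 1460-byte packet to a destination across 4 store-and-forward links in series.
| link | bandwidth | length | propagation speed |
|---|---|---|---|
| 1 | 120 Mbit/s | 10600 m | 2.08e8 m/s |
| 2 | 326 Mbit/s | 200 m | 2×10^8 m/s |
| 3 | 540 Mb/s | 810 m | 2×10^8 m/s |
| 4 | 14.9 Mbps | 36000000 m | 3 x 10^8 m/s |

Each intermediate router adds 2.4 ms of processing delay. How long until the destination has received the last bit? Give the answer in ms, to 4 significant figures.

128.2 ms

L = 1460 × 8 = 11680 bits.
Transmission delays (L/R per hop): 0.0973333, 0.0358282, 0.0216296, 0.783893 ms; sum = 0.938684 ms.
Propagation delays (d/s per hop): 0.0509615, 0.001, 0.00405, 120 ms; sum = 120.056 ms.
Processing at 3 router(s): 3 × 2.4 ms = 7.2 ms.
End-to-end = 128.2 ms.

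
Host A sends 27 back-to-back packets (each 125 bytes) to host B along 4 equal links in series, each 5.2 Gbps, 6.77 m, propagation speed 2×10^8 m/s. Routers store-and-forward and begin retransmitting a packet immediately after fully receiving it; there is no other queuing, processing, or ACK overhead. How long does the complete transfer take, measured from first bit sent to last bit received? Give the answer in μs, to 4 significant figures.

5.905 μs

Per-hop transmission t_tx = L/R = 1000/5200000000 = 0.192308 μs.
Per-hop propagation t_prop = 6.77/200000000 = 0.03385 μs.
Pipeline fill: first packet needs 4·t_tx to clear all hops; remaining 26 packets each add one t_tx.
Total = (4+27-1)·t_tx + 4·t_prop = 30·0.192308 + 4·0.03385 = 5.905 μs.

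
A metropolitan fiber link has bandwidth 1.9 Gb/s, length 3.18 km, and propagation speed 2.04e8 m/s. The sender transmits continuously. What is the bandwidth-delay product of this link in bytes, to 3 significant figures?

Propagation delay = 3180 / 204000000 = 1.55882e-05 s.
BDP = R × t_prop = 1900000000 × 1.55882e-05 = 29617.6 bits.
In bytes: 29617.6/8 = 3700 bytes.

3700 bytes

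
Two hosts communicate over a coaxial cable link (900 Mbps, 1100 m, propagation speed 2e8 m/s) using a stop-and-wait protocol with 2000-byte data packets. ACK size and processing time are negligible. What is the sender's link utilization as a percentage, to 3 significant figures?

61.8 %

t_tx = L/R = 16000/900000000 = 1.77778e-05 s.
t_prop = 1100/200000000 = 5.5e-06 s; RTT = 1.1e-05 s.
Cycle = t_tx + RTT = 2.87778e-05 s.
Utilization = t_tx / cycle = 1.77778e-05/2.87778e-05 = 61.8 %.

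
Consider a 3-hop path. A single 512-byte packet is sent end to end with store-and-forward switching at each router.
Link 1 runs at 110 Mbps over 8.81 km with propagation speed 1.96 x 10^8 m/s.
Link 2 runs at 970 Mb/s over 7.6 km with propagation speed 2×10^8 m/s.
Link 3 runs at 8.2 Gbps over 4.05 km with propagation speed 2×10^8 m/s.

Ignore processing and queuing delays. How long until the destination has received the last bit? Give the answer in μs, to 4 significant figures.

145.2 μs

L = 512 × 8 = 4096 bits.
Transmission delays (L/R per hop): 37.2364, 4.22268, 0.499512 μs; sum = 41.9586 μs.
Propagation delays (d/s per hop): 44.949, 38, 20.25 μs; sum = 103.199 μs.
End-to-end = 145.2 μs.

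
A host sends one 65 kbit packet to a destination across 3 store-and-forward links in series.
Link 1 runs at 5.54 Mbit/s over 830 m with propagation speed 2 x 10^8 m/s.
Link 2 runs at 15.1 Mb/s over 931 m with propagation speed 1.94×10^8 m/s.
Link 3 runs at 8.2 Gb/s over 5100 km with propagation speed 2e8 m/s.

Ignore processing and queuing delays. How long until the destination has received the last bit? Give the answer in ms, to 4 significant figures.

L = 65000 bits.
Transmission delays (L/R per hop): 11.7329, 4.30464, 0.00792683 ms; sum = 16.0454 ms.
Propagation delays (d/s per hop): 0.00415, 0.00479897, 25.5 ms; sum = 25.5089 ms.
End-to-end = 41.55 ms.

41.55 ms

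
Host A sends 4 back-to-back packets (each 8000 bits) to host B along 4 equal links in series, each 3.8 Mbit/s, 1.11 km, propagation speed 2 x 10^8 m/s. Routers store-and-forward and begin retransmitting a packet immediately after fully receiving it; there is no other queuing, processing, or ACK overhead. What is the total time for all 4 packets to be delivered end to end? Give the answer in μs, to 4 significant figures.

14760 μs

Per-hop transmission t_tx = L/R = 8000/3800000 = 2105.26 μs.
Per-hop propagation t_prop = 1110/200000000 = 5.55 μs.
Pipeline fill: first packet needs 4·t_tx to clear all hops; remaining 3 packets each add one t_tx.
Total = (4+4-1)·t_tx + 4·t_prop = 7·2105.26 + 4·5.55 = 14760 μs.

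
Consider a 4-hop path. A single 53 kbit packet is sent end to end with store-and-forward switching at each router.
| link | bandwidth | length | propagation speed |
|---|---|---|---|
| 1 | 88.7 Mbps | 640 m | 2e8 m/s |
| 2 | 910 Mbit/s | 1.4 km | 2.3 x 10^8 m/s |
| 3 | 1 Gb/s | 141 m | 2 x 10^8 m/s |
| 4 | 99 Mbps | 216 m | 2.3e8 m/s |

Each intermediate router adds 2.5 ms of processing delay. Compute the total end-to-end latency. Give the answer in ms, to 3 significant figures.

L = 53000 bits.
Transmission delays (L/R per hop): 0.59752, 0.0582418, 0.053, 0.535354 ms; sum = 1.24412 ms.
Propagation delays (d/s per hop): 0.0032, 0.00608696, 0.000705, 0.00093913 ms; sum = 0.0109311 ms.
Processing at 3 router(s): 3 × 2.5 ms = 7.5 ms.
End-to-end = 8.76 ms.

8.76 ms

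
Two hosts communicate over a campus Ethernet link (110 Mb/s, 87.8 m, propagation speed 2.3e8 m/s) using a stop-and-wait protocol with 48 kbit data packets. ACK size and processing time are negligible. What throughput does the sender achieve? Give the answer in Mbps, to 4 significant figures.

t_tx = L/R = 48000/110000000 = 0.000436364 s.
t_prop = 87.8/2.3e+08 = 3.81739e-07 s; RTT = 7.63478e-07 s.
Cycle = t_tx + RTT = 0.000437127 s.
Throughput = L / cycle = 48000 / 0.000437127 = 109.8 Mbps.

109.8 Mbps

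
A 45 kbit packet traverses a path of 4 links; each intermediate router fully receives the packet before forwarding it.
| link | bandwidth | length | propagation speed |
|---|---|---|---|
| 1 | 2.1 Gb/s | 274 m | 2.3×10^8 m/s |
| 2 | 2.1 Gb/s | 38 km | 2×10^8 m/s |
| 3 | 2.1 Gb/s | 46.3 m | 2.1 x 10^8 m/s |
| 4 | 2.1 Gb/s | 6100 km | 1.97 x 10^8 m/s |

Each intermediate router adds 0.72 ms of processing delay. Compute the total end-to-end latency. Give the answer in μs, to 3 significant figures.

L = 45000 bits.
Transmission delay per hop = L/R = 45000/2100000000 = 21.4286 μs; 4 hops → 85.7143 μs.
Propagation delays (d/s per hop): 1.1913, 190, 0.220476, 30964.5 μs; sum = 31155.9 μs.
Processing at 3 router(s): 3 × 0.72 ms = 2160 μs.
End-to-end = 33400 μs.

33400 μs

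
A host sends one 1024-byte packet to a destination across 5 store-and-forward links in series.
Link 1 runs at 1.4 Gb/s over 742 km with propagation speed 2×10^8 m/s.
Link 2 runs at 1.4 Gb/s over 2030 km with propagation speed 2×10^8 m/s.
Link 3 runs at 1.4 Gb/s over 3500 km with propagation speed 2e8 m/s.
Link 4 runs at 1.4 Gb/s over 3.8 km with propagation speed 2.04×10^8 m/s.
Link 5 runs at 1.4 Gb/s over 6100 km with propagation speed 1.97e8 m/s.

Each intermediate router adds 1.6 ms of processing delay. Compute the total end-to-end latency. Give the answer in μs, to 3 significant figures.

68800 μs

L = 1024 × 8 = 8192 bits.
Transmission delay per hop = L/R = 8192/1400000000 = 5.85143 μs; 5 hops → 29.2571 μs.
Propagation delays (d/s per hop): 3710, 10150, 17500, 18.6275, 30964.5 μs; sum = 62343.1 μs.
Processing at 4 router(s): 4 × 1.6 ms = 6400 μs.
End-to-end = 68800 μs.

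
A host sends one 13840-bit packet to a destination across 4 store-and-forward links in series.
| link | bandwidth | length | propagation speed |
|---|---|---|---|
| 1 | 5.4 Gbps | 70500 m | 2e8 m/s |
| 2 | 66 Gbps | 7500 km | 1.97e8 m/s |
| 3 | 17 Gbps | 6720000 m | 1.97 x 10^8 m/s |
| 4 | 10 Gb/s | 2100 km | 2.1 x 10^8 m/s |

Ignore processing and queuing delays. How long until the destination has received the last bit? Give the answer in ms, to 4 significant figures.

82.54 ms

Transmission delays (L/R per hop): 0.00256296, 0.000209697, 0.000814118, 0.001384 ms; sum = 0.00497078 ms.
Propagation delays (d/s per hop): 0.3525, 38.0711, 34.1117, 10 ms; sum = 82.5352 ms.
End-to-end = 82.54 ms.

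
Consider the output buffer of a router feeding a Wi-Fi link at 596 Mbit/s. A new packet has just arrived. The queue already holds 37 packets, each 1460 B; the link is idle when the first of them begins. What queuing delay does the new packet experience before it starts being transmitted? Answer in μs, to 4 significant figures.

725.1 μs

Each queued packet: L/R = 11680/596000000 = 19.5973 μs.
37 queued → 725.101 μs.
Queuing delay = 725.1 μs.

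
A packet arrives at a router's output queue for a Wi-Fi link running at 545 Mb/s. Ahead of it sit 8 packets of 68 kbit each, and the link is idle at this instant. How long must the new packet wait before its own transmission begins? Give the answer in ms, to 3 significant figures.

0.998 ms

Each queued packet: L/R = 68000/545000000 = 0.124771 ms.
8 queued → 0.998165 ms.
Queuing delay = 0.998 ms.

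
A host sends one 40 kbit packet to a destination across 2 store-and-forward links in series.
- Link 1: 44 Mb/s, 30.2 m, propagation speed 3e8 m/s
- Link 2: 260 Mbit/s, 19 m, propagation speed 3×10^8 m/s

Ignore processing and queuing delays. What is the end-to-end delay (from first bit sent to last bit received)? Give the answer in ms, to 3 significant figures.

1.06 ms

L = 40000 bits.
Transmission delays (L/R per hop): 0.909091, 0.153846 ms; sum = 1.06294 ms.
Propagation delays (d/s per hop): 0.000100667, 6.33333e-05 ms; sum = 0.000164 ms.
End-to-end = 1.06 ms.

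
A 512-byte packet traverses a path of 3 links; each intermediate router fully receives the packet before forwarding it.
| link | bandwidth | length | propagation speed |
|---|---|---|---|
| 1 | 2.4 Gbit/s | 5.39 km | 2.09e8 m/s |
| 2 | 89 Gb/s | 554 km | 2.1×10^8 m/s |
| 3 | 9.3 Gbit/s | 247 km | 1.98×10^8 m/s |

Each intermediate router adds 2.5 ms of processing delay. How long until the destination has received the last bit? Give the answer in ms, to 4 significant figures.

8.914 ms

L = 512 × 8 = 4096 bits.
Transmission delays (L/R per hop): 0.00170667, 4.60225e-05, 0.00044043 ms; sum = 0.00219312 ms.
Propagation delays (d/s per hop): 0.0257895, 2.6381, 1.24747 ms; sum = 3.91136 ms.
Processing at 2 router(s): 2 × 2.5 ms = 5 ms.
End-to-end = 8.914 ms.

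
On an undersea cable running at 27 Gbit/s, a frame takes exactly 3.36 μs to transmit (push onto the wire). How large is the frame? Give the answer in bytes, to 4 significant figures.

11340 bytes

L = R × t_tx = 27000000000 b/s × 3.36e-06 s = 90720 bits.
In bytes: 90720 / 8 = 11340 bytes.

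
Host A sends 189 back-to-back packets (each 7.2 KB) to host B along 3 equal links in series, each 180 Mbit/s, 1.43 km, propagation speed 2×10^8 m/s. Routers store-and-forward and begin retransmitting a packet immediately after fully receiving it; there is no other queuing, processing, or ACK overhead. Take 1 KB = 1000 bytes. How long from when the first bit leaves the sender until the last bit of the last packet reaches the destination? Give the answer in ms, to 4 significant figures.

Per-hop transmission t_tx = L/R = 57600/180000000 = 0.32 ms.
Per-hop propagation t_prop = 1430/200000000 = 0.00715 ms.
Pipeline fill: first packet needs 3·t_tx to clear all hops; remaining 188 packets each add one t_tx.
Total = (3+189-1)·t_tx + 3·t_prop = 191·0.32 + 3·0.00715 = 61.14 ms.

61.14 ms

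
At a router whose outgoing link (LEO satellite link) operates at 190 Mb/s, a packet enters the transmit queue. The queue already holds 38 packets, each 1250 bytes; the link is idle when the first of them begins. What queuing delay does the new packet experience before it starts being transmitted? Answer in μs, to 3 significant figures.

2000 μs

Each queued packet: L/R = 10000/190000000 = 52.6316 μs.
38 queued → 2000 μs.
Queuing delay = 2000 μs.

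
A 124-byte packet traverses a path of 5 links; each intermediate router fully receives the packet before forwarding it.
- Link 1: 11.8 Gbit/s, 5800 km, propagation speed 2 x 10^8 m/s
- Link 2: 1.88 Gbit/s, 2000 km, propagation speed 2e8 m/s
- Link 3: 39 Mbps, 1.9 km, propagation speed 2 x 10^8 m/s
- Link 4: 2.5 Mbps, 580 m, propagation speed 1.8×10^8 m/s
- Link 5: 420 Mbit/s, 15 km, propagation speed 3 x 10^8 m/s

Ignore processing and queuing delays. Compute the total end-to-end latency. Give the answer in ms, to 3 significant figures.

L = 124 × 8 = 992 bits.
Transmission delays (L/R per hop): 8.40678e-05, 0.00052766, 0.0254359, 0.3968, 0.0023619 ms; sum = 0.42521 ms.
Propagation delays (d/s per hop): 29, 10, 0.0095, 0.00322222, 0.05 ms; sum = 39.0627 ms.
End-to-end = 39.5 ms.

39.5 ms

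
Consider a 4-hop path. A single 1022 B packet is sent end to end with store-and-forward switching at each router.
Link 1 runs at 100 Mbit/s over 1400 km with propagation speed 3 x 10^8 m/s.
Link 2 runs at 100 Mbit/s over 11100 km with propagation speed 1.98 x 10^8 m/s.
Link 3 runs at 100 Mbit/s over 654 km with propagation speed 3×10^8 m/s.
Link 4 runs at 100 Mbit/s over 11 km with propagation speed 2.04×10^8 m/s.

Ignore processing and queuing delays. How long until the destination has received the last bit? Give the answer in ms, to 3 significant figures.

63.3 ms

L = 1022 × 8 = 8176 bits.
Transmission delay per hop = L/R = 8176/100000000 = 0.08176 ms; 4 hops → 0.32704 ms.
Propagation delays (d/s per hop): 4.66667, 56.0606, 2.18, 0.0539216 ms; sum = 62.9612 ms.
End-to-end = 63.3 ms.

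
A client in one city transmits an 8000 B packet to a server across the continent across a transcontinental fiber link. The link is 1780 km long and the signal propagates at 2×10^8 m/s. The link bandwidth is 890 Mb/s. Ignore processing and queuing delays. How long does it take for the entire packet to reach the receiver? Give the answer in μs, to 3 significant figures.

8970 μs

L = 8000 × 8 = 64000 bits.
Transmission delay = L/R = 64000 / 890000000 = 71.9101 μs.
Propagation delay = d/s = 1780000 m / 200000000 m/s = 8900 μs.
Total = 8970 μs.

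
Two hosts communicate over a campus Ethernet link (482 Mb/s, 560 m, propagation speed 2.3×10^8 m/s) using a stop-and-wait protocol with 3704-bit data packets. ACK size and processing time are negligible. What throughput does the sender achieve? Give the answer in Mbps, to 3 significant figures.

t_tx = L/R = 3704/482000000 = 7.68465e-06 s.
t_prop = 560/2.3e+08 = 2.43478e-06 s; RTT = 4.86957e-06 s.
Cycle = t_tx + RTT = 1.25542e-05 s.
Throughput = L / cycle = 3704 / 1.25542e-05 = 295 Mbps.

295 Mbps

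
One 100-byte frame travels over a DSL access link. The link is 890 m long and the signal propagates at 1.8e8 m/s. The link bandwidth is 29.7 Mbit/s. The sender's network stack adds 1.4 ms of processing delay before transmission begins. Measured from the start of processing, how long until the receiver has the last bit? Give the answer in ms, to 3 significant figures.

L = 100 × 8 = 800 bits.
Transmission delay = L/R = 800 / 29700000 = 0.026936 ms.
Propagation delay = d/s = 890 m / 180000000 m/s = 0.00494444 ms.
Plus processing delay 1.4 ms = 1.4 ms.
Total = 1.43 ms.

1.43 ms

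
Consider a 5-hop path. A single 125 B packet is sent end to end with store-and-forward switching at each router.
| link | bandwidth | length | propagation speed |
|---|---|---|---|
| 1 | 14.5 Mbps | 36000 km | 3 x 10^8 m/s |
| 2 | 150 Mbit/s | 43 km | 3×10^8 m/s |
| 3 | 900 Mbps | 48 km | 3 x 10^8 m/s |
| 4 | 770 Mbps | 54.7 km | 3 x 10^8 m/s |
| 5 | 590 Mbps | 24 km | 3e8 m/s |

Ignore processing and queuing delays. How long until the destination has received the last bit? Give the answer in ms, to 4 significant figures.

L = 125 × 8 = 1000 bits.
Transmission delays (L/R per hop): 0.0689655, 0.00666667, 0.00111111, 0.0012987, 0.00169492 ms; sum = 0.0797369 ms.
Propagation delays (d/s per hop): 120, 0.143333, 0.16, 0.182333, 0.08 ms; sum = 120.566 ms.
End-to-end = 120.6 ms.

120.6 ms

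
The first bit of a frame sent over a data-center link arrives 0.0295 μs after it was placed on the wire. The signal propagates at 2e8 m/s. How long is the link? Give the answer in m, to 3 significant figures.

d = s × t_prop = 200000000 × 2.95e-08 = 5.90 m.

5.90 m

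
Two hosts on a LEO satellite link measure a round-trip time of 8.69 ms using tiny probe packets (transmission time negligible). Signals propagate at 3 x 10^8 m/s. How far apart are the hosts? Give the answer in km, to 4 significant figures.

1304 km

One-way propagation = RTT/2 = 4.345 ms.
d = s × t = 300000000 × 0.004345 = 1304 km.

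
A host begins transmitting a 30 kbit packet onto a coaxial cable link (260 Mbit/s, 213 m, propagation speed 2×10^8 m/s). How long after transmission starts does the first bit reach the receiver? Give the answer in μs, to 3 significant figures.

First bit experiences only propagation delay: d/s = 213/200000000 = 1.07 μs.

1.07 μs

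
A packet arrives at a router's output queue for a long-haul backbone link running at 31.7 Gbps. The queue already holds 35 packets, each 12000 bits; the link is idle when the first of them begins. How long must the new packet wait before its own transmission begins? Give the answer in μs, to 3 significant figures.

Each queued packet: L/R = 12000/31700000000 = 0.378549 μs.
35 queued → 13.2492 μs.
Queuing delay = 13.2 μs.

13.2 μs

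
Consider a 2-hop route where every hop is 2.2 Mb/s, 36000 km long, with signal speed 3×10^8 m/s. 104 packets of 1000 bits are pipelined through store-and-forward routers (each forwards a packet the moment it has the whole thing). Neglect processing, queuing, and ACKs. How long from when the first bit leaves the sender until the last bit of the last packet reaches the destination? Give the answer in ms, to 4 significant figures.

287.7 ms

Per-hop transmission t_tx = L/R = 1000/2200000 = 0.454545 ms.
Per-hop propagation t_prop = 36000000/300000000 = 120 ms.
Pipeline fill: first packet needs 2·t_tx to clear all hops; remaining 103 packets each add one t_tx.
Total = (2+104-1)·t_tx + 2·t_prop = 105·0.454545 + 2·120 = 287.7 ms.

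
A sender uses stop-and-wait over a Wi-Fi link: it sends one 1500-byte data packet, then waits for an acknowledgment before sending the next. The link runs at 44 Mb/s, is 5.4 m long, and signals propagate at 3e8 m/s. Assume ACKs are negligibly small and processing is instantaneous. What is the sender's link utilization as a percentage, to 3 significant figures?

t_tx = L/R = 12000/44000000 = 0.000272727 s.
t_prop = 5.4/300000000 = 1.8e-08 s; RTT = 3.6e-08 s.
Cycle = t_tx + RTT = 0.000272763 s.
Utilization = t_tx / cycle = 0.000272727/0.000272763 = 100 %.

100 %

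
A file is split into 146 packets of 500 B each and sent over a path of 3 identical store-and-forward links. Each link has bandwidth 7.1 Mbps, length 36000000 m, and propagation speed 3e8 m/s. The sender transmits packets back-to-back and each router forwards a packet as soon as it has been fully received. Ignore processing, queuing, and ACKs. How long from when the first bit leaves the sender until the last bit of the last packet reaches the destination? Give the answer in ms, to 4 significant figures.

Per-hop transmission t_tx = L/R = 4000/7100000 = 0.56338 ms.
Per-hop propagation t_prop = 36000000/300000000 = 120 ms.
Pipeline fill: first packet needs 3·t_tx to clear all hops; remaining 145 packets each add one t_tx.
Total = (3+146-1)·t_tx + 3·t_prop = 148·0.56338 + 3·120 = 443.4 ms.

443.4 ms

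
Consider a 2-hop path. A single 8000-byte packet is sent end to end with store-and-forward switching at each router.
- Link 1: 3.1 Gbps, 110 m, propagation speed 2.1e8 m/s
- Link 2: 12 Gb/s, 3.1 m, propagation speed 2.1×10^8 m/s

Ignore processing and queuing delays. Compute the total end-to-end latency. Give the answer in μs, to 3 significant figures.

L = 8000 × 8 = 64000 bits.
Transmission delays (L/R per hop): 20.6452, 5.33333 μs; sum = 25.9785 μs.
Propagation delays (d/s per hop): 0.52381, 0.0147619 μs; sum = 0.538571 μs.
End-to-end = 26.5 μs.

26.5 μs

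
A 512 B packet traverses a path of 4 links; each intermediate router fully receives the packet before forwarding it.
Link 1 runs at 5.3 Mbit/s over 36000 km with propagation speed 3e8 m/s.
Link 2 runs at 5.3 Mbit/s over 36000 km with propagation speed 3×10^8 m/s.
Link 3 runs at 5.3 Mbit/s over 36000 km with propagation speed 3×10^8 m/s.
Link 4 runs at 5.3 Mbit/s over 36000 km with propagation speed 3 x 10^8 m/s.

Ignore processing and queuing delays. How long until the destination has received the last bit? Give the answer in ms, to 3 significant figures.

483 ms

L = 512 × 8 = 4096 bits.
Transmission delay per hop = L/R = 4096/5300000 = 0.77283 ms; 4 hops → 3.09132 ms.
Propagation delays (d/s per hop): 120, 120, 120, 120 ms; sum = 480 ms.
End-to-end = 483 ms.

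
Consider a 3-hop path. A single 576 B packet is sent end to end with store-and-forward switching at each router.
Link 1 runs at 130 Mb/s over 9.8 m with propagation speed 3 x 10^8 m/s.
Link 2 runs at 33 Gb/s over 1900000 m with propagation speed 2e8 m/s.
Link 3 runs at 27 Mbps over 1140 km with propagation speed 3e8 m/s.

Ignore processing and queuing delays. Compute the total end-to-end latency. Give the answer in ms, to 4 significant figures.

L = 576 × 8 = 4608 bits.
Transmission delays (L/R per hop): 0.0354462, 0.000139636, 0.170667 ms; sum = 0.206252 ms.
Propagation delays (d/s per hop): 3.26667e-05, 9.5, 3.8 ms; sum = 13.3 ms.
End-to-end = 13.51 ms.

13.51 ms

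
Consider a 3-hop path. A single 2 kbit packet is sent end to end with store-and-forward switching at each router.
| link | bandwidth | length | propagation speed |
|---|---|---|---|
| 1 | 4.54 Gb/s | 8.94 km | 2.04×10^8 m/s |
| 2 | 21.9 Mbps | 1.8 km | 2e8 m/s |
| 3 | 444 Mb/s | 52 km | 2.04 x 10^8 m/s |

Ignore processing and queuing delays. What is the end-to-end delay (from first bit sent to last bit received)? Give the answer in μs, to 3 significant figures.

404 μs

L = 2000 bits.
Transmission delays (L/R per hop): 0.440529, 91.3242, 4.5045 μs; sum = 96.2692 μs.
Propagation delays (d/s per hop): 43.8235, 9, 254.902 μs; sum = 307.725 μs.
End-to-end = 404 μs.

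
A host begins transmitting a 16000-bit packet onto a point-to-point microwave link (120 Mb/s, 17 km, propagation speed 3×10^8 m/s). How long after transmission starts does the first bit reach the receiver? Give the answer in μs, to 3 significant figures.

56.7 μs

First bit experiences only propagation delay: d/s = 17000/300000000 = 56.7 μs.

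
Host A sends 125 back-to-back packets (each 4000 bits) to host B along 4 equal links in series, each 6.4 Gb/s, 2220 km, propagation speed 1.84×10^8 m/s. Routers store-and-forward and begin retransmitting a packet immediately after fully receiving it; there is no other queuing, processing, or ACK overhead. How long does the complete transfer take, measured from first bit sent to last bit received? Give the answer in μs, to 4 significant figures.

Per-hop transmission t_tx = L/R = 4000/6400000000 = 0.625 μs.
Per-hop propagation t_prop = 2220000/184000000 = 12065.2 μs.
Pipeline fill: first packet needs 4·t_tx to clear all hops; remaining 124 packets each add one t_tx.
Total = (4+125-1)·t_tx + 4·t_prop = 128·0.625 + 4·12065.2 = 48340 μs.

48340 μs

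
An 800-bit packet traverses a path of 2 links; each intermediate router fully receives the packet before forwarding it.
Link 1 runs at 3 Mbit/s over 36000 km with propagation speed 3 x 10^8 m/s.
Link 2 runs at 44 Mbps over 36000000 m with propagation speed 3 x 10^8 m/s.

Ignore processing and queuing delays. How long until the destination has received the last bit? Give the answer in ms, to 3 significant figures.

Transmission delays (L/R per hop): 0.266667, 0.0181818 ms; sum = 0.284848 ms.
Propagation delays (d/s per hop): 120, 120 ms; sum = 240 ms.
End-to-end = 240 ms.

240 ms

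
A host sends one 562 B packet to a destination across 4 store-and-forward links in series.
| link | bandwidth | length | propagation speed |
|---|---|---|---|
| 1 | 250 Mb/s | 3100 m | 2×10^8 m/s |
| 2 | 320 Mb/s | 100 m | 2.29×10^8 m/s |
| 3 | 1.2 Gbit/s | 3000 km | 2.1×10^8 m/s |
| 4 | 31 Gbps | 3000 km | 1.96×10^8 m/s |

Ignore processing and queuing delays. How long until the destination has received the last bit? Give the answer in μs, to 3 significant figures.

L = 562 × 8 = 4496 bits.
Transmission delays (L/R per hop): 17.984, 14.05, 3.74667, 0.145032 μs; sum = 35.9257 μs.
Propagation delays (d/s per hop): 15.5, 0.436681, 14285.7, 15306.1 μs; sum = 29607.8 μs.
End-to-end = 29600 μs.

29600 μs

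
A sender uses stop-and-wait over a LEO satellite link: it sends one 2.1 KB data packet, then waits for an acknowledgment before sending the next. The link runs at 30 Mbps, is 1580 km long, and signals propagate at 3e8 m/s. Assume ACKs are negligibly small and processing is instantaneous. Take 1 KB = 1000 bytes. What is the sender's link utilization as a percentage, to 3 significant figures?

t_tx = L/R = 16800/30000000 = 0.00056 s.
t_prop = 1580000/300000000 = 0.00526667 s; RTT = 0.0105333 s.
Cycle = t_tx + RTT = 0.0110933 s.
Utilization = t_tx / cycle = 0.00056/0.0110933 = 5.05 %.

5.05 %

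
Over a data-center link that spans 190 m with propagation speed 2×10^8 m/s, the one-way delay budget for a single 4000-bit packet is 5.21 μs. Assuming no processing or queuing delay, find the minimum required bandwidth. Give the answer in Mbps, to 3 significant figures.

Propagation delay = 190 / 200000000 = 0.95 μs.
Transmission budget = 5.21 − 0.95 = 4.26 μs.
R ≥ L / t_tx = 4000 bits / 4.26e-06 s = 939 Mbps.

939 Mbps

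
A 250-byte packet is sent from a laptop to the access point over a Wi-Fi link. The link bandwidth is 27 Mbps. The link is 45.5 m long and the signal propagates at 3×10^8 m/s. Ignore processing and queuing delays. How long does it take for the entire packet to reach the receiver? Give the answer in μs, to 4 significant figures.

74.23 μs

L = 250 × 8 = 2000 bits.
Transmission delay = L/R = 2000 / 27000000 = 74.0741 μs.
Propagation delay = d/s = 45.5 m / 300000000 m/s = 0.151667 μs.
Total = 74.23 μs.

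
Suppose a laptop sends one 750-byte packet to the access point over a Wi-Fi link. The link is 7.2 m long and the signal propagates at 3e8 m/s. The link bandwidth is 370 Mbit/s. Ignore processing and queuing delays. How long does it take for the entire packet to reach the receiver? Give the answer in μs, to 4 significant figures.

L = 750 × 8 = 6000 bits.
Transmission delay = L/R = 6000 / 370000000 = 16.2162 μs.
Propagation delay = d/s = 7.2 m / 300000000 m/s = 0.024 μs.
Total = 16.24 μs.

16.24 μs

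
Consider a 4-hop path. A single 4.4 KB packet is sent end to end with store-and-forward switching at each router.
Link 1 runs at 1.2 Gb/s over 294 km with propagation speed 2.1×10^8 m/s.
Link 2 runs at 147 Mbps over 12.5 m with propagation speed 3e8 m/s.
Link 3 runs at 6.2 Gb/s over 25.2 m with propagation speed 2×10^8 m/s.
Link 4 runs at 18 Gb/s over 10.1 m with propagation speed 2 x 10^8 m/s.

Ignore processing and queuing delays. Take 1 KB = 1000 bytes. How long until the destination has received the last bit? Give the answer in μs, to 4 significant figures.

1677 μs

L = 35200 bits.
Transmission delays (L/R per hop): 29.3333, 239.456, 5.67742, 1.95556 μs; sum = 276.422 μs.
Propagation delays (d/s per hop): 1400, 0.0416667, 0.126, 0.0505 μs; sum = 1400.22 μs.
End-to-end = 1677 μs.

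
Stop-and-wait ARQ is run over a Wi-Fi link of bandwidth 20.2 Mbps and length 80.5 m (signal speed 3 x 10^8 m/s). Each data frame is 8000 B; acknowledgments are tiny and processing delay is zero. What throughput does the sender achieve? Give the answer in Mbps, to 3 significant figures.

t_tx = L/R = 64000/20200000 = 0.00316832 s.
t_prop = 80.5/300000000 = 2.68333e-07 s; RTT = 5.36667e-07 s.
Cycle = t_tx + RTT = 0.00316885 s.
Throughput = L / cycle = 64000 / 0.00316885 = 20.2 Mbps.

20.2 Mbps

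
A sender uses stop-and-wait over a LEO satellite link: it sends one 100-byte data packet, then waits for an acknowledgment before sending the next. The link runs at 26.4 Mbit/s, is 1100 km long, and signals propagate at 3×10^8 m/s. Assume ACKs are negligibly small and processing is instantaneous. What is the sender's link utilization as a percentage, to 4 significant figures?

t_tx = L/R = 800/26400000 = 3.0303e-05 s.
t_prop = 1100000/300000000 = 0.00366667 s; RTT = 0.00733333 s.
Cycle = t_tx + RTT = 0.00736364 s.
Utilization = t_tx / cycle = 3.0303e-05/0.00736364 = 0.4115 %.

0.4115 %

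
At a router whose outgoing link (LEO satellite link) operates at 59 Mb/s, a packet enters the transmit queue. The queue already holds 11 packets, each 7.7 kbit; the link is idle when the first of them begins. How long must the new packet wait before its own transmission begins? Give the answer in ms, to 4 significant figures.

Each queued packet: L/R = 7700/59000000 = 0.130508 ms.
11 queued → 1.43559 ms.
Queuing delay = 1.436 ms.

1.436 ms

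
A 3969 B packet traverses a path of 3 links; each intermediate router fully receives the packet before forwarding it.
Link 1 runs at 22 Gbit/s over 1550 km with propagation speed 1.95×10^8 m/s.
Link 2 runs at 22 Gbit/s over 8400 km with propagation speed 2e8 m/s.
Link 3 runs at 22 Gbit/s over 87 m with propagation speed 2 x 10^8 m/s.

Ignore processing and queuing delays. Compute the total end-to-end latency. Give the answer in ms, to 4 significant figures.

49.95 ms

L = 3969 × 8 = 31752 bits.
Transmission delay per hop = L/R = 31752/22000000000 = 0.00144327 ms; 3 hops → 0.00432982 ms.
Propagation delays (d/s per hop): 7.94872, 42, 0.000435 ms; sum = 49.9492 ms.
End-to-end = 49.95 ms.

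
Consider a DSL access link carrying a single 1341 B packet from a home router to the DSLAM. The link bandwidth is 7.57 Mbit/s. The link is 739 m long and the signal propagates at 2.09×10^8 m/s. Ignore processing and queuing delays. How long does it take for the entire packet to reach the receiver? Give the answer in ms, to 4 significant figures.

1.421 ms

L = 1341 × 8 = 10728 bits.
Transmission delay = L/R = 10728 / 7570000 = 1.41717 ms.
Propagation delay = d/s = 739 m / 209000000 m/s = 0.00353589 ms.
Total = 1.421 ms.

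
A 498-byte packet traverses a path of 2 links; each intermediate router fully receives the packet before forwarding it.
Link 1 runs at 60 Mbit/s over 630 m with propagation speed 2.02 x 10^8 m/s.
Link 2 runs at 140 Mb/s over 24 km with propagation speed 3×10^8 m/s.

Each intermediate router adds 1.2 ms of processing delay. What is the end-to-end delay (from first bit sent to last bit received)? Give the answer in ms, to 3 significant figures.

1.38 ms

L = 498 × 8 = 3984 bits.
Transmission delays (L/R per hop): 0.0664, 0.0284571 ms; sum = 0.0948571 ms.
Propagation delays (d/s per hop): 0.00311881, 0.08 ms; sum = 0.0831188 ms.
Processing at 1 router(s): 1 × 1.2 ms = 1.2 ms.
End-to-end = 1.38 ms.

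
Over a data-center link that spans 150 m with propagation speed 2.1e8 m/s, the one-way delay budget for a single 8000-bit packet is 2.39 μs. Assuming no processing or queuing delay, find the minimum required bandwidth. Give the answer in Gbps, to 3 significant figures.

Propagation delay = 150 / 210000000 = 0.714286 μs.
Transmission budget = 2.39 − 0.714286 = 1.67571 μs.
R ≥ L / t_tx = 8000 bits / 1.67571e-06 s = 4.77 Gbps.

4.77 Gbps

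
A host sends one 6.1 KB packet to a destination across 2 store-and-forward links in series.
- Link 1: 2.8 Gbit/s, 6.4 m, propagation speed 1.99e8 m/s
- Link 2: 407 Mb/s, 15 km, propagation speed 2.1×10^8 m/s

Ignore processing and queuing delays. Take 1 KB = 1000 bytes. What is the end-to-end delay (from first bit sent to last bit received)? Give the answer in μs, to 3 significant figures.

209 μs

L = 48800 bits.
Transmission delays (L/R per hop): 17.4286, 119.902 μs; sum = 137.33 μs.
Propagation delays (d/s per hop): 0.0321608, 71.4286 μs; sum = 71.4607 μs.
End-to-end = 209 μs.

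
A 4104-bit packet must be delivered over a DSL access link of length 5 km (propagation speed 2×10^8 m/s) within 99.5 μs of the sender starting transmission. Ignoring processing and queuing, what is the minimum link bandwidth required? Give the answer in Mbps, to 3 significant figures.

55.1 Mbps

Propagation delay = 5000 / 200000000 = 25 μs.
Transmission budget = 99.5 − 25 = 74.5 μs.
R ≥ L / t_tx = 4104 bits / 7.45e-05 s = 55.1 Mbps.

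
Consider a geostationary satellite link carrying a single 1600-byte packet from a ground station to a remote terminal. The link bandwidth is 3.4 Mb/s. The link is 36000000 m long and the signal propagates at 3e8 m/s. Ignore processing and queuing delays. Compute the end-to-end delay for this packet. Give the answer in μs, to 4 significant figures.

123800 μs

L = 1600 × 8 = 12800 bits.
Transmission delay = L/R = 12800 / 3400000 = 3764.71 μs.
Propagation delay = d/s = 36000000 m / 300000000 m/s = 120000 μs.
Total = 123800 μs.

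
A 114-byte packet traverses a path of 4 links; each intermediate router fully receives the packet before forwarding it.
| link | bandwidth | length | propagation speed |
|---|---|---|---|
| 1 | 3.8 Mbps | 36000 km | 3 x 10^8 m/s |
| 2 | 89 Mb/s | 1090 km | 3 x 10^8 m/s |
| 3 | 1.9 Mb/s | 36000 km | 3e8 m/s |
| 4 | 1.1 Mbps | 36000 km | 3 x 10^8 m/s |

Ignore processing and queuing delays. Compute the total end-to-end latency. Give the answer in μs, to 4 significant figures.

L = 114 × 8 = 912 bits.
Transmission delays (L/R per hop): 240, 10.2472, 480, 829.091 μs; sum = 1559.34 μs.
Propagation delays (d/s per hop): 120000, 3633.33, 120000, 120000 μs; sum = 363633 μs.
End-to-end = 365200 μs.

365200 μs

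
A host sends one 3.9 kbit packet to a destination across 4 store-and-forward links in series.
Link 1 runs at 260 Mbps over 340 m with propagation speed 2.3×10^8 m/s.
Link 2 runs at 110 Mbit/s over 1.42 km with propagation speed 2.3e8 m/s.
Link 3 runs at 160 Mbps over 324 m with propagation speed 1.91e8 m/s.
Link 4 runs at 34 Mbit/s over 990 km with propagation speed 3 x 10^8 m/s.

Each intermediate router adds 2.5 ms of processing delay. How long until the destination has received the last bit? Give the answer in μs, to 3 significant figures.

11000 μs

L = 3900 bits.
Transmission delays (L/R per hop): 15, 35.4545, 24.375, 114.706 μs; sum = 189.535 μs.
Propagation delays (d/s per hop): 1.47826, 6.17391, 1.69634, 3300 μs; sum = 3309.35 μs.
Processing at 3 router(s): 3 × 2.5 ms = 7500 μs.
End-to-end = 11000 μs.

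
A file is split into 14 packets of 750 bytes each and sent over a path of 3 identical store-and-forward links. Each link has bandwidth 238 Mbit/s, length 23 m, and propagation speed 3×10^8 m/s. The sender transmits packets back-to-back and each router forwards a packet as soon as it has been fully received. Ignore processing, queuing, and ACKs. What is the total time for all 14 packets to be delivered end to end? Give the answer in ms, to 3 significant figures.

0.404 ms

Per-hop transmission t_tx = L/R = 6000/238000000 = 0.0252101 ms.
Per-hop propagation t_prop = 23/300000000 = 7.66667e-05 ms.
Pipeline fill: first packet needs 3·t_tx to clear all hops; remaining 13 packets each add one t_tx.
Total = (3+14-1)·t_tx + 3·t_prop = 16·0.0252101 + 3·7.66667e-05 = 0.404 ms.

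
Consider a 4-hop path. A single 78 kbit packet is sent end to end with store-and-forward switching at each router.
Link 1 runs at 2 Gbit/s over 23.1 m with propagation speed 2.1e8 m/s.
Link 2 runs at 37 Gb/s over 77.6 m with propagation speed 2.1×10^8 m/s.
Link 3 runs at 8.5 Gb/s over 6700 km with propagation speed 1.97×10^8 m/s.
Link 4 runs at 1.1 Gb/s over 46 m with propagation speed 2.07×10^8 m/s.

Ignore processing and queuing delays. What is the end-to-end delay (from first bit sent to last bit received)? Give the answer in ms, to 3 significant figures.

L = 78000 bits.
Transmission delays (L/R per hop): 0.039, 0.00210811, 0.00917647, 0.0709091 ms; sum = 0.121194 ms.
Propagation delays (d/s per hop): 0.00011, 0.000369524, 34.0102, 0.000222222 ms; sum = 34.0109 ms.
End-to-end = 34.1 ms.

34.1 ms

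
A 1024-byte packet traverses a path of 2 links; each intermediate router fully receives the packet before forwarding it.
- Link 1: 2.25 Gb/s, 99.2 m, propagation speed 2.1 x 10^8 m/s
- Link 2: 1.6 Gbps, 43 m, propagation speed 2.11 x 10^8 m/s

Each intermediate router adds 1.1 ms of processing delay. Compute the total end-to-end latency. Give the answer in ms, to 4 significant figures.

L = 1024 × 8 = 8192 bits.
Transmission delays (L/R per hop): 0.00364089, 0.00512 ms; sum = 0.00876089 ms.
Propagation delays (d/s per hop): 0.000472381, 0.000203791 ms; sum = 0.000676172 ms.
Processing at 1 router(s): 1 × 1.1 ms = 1.1 ms.
End-to-end = 1.109 ms.

1.109 ms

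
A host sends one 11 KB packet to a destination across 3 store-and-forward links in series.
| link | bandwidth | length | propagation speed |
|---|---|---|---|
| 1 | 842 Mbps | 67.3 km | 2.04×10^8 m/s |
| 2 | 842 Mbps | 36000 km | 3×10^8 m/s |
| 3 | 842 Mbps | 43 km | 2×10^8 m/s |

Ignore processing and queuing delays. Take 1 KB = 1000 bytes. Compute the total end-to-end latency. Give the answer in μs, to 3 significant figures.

121000 μs

L = 88000 bits.
Transmission delay per hop = L/R = 88000/842000000 = 104.513 μs; 3 hops → 313.539 μs.
Propagation delays (d/s per hop): 329.902, 120000, 215 μs; sum = 120545 μs.
End-to-end = 121000 μs.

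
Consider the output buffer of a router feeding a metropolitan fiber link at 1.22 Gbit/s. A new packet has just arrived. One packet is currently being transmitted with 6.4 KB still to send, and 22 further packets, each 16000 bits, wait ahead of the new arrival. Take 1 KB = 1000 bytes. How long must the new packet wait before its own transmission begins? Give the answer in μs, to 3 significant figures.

Each queued packet: L/R = 16000/1220000000 = 13.1148 μs.
22 queued → 288.525 μs.
Plus remaining 51200 bits of current packet: 41.9672 μs.
Queuing delay = 330 μs.

330 μs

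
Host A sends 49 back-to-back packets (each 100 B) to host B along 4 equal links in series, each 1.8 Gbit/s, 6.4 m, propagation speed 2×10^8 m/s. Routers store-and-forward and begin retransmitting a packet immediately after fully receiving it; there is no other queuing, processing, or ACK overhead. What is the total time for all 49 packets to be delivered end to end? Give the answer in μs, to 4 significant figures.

23.24 μs

Per-hop transmission t_tx = L/R = 800/1800000000 = 0.444444 μs.
Per-hop propagation t_prop = 6.4/200000000 = 0.032 μs.
Pipeline fill: first packet needs 4·t_tx to clear all hops; remaining 48 packets each add one t_tx.
Total = (4+49-1)·t_tx + 4·t_prop = 52·0.444444 + 4·0.032 = 23.24 μs.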